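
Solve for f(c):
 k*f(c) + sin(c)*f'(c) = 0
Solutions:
 f(c) = C1*exp(k*(-log(cos(c) - 1) + log(cos(c) + 1))/2)


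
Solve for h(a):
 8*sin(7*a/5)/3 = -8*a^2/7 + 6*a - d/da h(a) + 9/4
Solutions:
 h(a) = C1 - 8*a^3/21 + 3*a^2 + 9*a/4 + 40*cos(7*a/5)/21


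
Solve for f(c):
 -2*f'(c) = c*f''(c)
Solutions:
 f(c) = C1 + C2/c


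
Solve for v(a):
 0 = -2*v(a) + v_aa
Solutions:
 v(a) = C1*exp(-sqrt(2)*a) + C2*exp(sqrt(2)*a)


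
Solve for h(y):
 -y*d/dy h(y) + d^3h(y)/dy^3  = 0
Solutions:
 h(y) = C1 + Integral(C2*airyai(y) + C3*airybi(y), y)


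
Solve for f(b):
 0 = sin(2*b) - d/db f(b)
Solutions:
 f(b) = C1 - cos(2*b)/2


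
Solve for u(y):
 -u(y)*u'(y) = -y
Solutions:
 u(y) = -sqrt(C1 + y^2)
 u(y) = sqrt(C1 + y^2)


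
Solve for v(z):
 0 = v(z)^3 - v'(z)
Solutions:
 v(z) = -sqrt(2)*sqrt(-1/(C1 + z))/2
 v(z) = sqrt(2)*sqrt(-1/(C1 + z))/2


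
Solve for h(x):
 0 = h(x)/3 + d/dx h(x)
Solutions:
 h(x) = C1*exp(-x/3)


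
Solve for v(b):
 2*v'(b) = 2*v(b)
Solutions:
 v(b) = C1*exp(b)


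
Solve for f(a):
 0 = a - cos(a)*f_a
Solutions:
 f(a) = C1 + Integral(a/cos(a), a)


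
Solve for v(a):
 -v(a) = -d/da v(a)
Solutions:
 v(a) = C1*exp(a)


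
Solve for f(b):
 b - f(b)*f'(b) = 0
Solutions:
 f(b) = -sqrt(C1 + b^2)
 f(b) = sqrt(C1 + b^2)


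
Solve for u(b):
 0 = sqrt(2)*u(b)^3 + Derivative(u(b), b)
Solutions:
 u(b) = -sqrt(2)*sqrt(-1/(C1 - sqrt(2)*b))/2
 u(b) = sqrt(2)*sqrt(-1/(C1 - sqrt(2)*b))/2


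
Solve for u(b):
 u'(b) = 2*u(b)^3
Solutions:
 u(b) = -sqrt(2)*sqrt(-1/(C1 + 2*b))/2
 u(b) = sqrt(2)*sqrt(-1/(C1 + 2*b))/2


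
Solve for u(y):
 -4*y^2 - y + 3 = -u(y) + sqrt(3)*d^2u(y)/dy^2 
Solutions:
 u(y) = C1*exp(-3^(3/4)*y/3) + C2*exp(3^(3/4)*y/3) + 4*y^2 + y - 3 + 8*sqrt(3)


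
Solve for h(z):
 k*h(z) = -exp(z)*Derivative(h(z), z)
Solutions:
 h(z) = C1*exp(k*exp(-z))


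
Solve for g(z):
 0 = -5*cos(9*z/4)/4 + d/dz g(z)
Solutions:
 g(z) = C1 + 5*sin(9*z/4)/9


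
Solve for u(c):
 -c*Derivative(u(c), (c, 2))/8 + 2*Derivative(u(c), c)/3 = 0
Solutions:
 u(c) = C1 + C2*c^(19/3)


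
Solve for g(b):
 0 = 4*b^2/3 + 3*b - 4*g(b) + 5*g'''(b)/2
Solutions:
 g(b) = C3*exp(2*5^(2/3)*b/5) + b^2/3 + 3*b/4 + (C1*sin(sqrt(3)*5^(2/3)*b/5) + C2*cos(sqrt(3)*5^(2/3)*b/5))*exp(-5^(2/3)*b/5)


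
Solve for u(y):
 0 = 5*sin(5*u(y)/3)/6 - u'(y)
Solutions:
 -5*y/6 + 3*log(cos(5*u(y)/3) - 1)/10 - 3*log(cos(5*u(y)/3) + 1)/10 = C1


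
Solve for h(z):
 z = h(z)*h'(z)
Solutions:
 h(z) = -sqrt(C1 + z^2)
 h(z) = sqrt(C1 + z^2)


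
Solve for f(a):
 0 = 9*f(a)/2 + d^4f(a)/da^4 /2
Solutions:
 f(a) = (C1*sin(sqrt(6)*a/2) + C2*cos(sqrt(6)*a/2))*exp(-sqrt(6)*a/2) + (C3*sin(sqrt(6)*a/2) + C4*cos(sqrt(6)*a/2))*exp(sqrt(6)*a/2)


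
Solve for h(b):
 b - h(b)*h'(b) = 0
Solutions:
 h(b) = -sqrt(C1 + b^2)
 h(b) = sqrt(C1 + b^2)


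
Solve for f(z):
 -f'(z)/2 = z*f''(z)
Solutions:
 f(z) = C1 + C2*sqrt(z)


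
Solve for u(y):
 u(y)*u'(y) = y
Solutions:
 u(y) = -sqrt(C1 + y^2)
 u(y) = sqrt(C1 + y^2)


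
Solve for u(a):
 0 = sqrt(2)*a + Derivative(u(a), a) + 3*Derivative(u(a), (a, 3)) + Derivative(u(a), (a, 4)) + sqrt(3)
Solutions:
 u(a) = C1 + C2*exp(a*(-1 + 2^(1/3)/(2*(sqrt(5) + 3)^(1/3)) + 2^(2/3)*(sqrt(5) + 3)^(1/3)/4))*sin(2^(1/3)*sqrt(3)*a*(-2^(1/3)*(sqrt(5) + 3)^(1/3) + 2/(sqrt(5) + 3)^(1/3))/4) + C3*exp(a*(-1 + 2^(1/3)/(2*(sqrt(5) + 3)^(1/3)) + 2^(2/3)*(sqrt(5) + 3)^(1/3)/4))*cos(2^(1/3)*sqrt(3)*a*(-2^(1/3)*(sqrt(5) + 3)^(1/3) + 2/(sqrt(5) + 3)^(1/3))/4) + C4*exp(-a*(2^(1/3)/(sqrt(5) + 3)^(1/3) + 1 + 2^(2/3)*(sqrt(5) + 3)^(1/3)/2)) - sqrt(2)*a^2/2 - sqrt(3)*a


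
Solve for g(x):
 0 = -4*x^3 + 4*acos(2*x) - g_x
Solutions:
 g(x) = C1 - x^4 + 4*x*acos(2*x) - 2*sqrt(1 - 4*x^2)


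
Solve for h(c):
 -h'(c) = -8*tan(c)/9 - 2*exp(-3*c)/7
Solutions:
 h(c) = C1 + 4*log(tan(c)^2 + 1)/9 - 2*exp(-3*c)/21


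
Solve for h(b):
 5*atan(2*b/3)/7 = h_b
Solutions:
 h(b) = C1 + 5*b*atan(2*b/3)/7 - 15*log(4*b^2 + 9)/28


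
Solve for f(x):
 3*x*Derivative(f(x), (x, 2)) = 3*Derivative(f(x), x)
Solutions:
 f(x) = C1 + C2*x^2


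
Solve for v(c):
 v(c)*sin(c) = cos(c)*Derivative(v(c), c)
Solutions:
 v(c) = C1/cos(c)


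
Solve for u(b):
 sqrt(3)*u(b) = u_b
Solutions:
 u(b) = C1*exp(sqrt(3)*b)


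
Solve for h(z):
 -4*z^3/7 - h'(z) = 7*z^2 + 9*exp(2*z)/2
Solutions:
 h(z) = C1 - z^4/7 - 7*z^3/3 - 9*exp(2*z)/4


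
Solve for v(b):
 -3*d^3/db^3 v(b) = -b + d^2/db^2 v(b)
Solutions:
 v(b) = C1 + C2*b + C3*exp(-b/3) + b^3/6 - 3*b^2/2


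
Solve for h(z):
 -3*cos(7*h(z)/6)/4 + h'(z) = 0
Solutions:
 -3*z/4 - 3*log(sin(7*h(z)/6) - 1)/7 + 3*log(sin(7*h(z)/6) + 1)/7 = C1


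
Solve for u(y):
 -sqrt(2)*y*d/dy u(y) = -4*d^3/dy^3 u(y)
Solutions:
 u(y) = C1 + Integral(C2*airyai(sqrt(2)*y/2) + C3*airybi(sqrt(2)*y/2), y)


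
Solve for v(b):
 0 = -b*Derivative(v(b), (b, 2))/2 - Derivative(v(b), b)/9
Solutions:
 v(b) = C1 + C2*b^(7/9)


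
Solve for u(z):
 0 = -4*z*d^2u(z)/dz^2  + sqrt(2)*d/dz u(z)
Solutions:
 u(z) = C1 + C2*z^(sqrt(2)/4 + 1)


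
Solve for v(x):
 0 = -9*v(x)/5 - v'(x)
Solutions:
 v(x) = C1*exp(-9*x/5)


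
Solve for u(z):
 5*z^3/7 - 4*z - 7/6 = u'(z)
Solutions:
 u(z) = C1 + 5*z^4/28 - 2*z^2 - 7*z/6


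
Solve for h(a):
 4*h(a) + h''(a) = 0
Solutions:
 h(a) = C1*sin(2*a) + C2*cos(2*a)


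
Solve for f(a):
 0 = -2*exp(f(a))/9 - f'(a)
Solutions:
 f(a) = log(1/(C1 + 2*a)) + 2*log(3)


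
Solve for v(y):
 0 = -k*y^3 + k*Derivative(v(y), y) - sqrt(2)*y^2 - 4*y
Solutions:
 v(y) = C1 + y^4/4 + sqrt(2)*y^3/(3*k) + 2*y^2/k


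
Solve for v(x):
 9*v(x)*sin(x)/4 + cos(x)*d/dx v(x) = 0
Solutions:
 v(x) = C1*cos(x)^(9/4)


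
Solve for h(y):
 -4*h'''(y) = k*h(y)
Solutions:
 h(y) = C1*exp(2^(1/3)*y*(-k)^(1/3)/2) + C2*exp(2^(1/3)*y*(-k)^(1/3)*(-1 + sqrt(3)*I)/4) + C3*exp(-2^(1/3)*y*(-k)^(1/3)*(1 + sqrt(3)*I)/4)


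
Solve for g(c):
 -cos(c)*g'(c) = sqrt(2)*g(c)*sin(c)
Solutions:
 g(c) = C1*cos(c)^(sqrt(2))


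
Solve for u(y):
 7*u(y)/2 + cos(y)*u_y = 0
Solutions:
 u(y) = C1*(sin(y) - 1)^(7/4)/(sin(y) + 1)^(7/4)


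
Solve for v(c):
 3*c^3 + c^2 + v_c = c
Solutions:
 v(c) = C1 - 3*c^4/4 - c^3/3 + c^2/2


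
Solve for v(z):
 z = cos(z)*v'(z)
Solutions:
 v(z) = C1 + Integral(z/cos(z), z)


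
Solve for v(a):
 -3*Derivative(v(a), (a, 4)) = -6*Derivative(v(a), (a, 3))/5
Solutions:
 v(a) = C1 + C2*a + C3*a^2 + C4*exp(2*a/5)


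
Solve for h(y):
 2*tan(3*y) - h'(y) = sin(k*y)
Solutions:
 h(y) = C1 - Piecewise((-cos(k*y)/k, Ne(k, 0)), (0, True)) - 2*log(cos(3*y))/3


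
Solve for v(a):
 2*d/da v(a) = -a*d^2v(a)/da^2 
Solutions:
 v(a) = C1 + C2/a


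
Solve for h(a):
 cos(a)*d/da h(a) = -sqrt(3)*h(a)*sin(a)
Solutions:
 h(a) = C1*cos(a)^(sqrt(3))


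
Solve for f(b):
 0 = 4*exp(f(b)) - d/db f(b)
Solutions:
 f(b) = log(-1/(C1 + 4*b))


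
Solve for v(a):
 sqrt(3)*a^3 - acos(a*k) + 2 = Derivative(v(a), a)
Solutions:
 v(a) = C1 + sqrt(3)*a^4/4 + 2*a - Piecewise((a*acos(a*k) - sqrt(-a^2*k^2 + 1)/k, Ne(k, 0)), (pi*a/2, True))


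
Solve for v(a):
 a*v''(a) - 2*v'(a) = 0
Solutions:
 v(a) = C1 + C2*a^3


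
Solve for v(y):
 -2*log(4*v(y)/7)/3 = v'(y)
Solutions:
 -3*Integral(1/(-log(_y) - 3*log(2) + log(14)), (_y, v(y)))/2 = C1 - y


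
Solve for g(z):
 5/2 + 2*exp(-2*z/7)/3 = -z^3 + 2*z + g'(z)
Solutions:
 g(z) = C1 + z^4/4 - z^2 + 5*z/2 - 7*exp(-2*z/7)/3


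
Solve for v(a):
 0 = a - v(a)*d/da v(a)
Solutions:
 v(a) = -sqrt(C1 + a^2)
 v(a) = sqrt(C1 + a^2)


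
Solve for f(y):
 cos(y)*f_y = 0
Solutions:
 f(y) = C1


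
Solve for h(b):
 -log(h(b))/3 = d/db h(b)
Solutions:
 li(h(b)) = C1 - b/3


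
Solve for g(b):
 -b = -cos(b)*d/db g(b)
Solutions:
 g(b) = C1 + Integral(b/cos(b), b)


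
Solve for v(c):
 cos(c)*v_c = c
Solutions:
 v(c) = C1 + Integral(c/cos(c), c)


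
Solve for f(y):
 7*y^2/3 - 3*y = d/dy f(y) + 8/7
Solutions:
 f(y) = C1 + 7*y^3/9 - 3*y^2/2 - 8*y/7


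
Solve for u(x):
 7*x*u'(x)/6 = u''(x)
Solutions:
 u(x) = C1 + C2*erfi(sqrt(21)*x/6)


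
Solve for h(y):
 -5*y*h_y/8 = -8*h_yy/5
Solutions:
 h(y) = C1 + C2*erfi(5*sqrt(2)*y/16)


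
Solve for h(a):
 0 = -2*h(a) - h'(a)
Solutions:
 h(a) = C1*exp(-2*a)


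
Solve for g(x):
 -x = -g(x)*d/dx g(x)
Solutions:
 g(x) = -sqrt(C1 + x^2)
 g(x) = sqrt(C1 + x^2)


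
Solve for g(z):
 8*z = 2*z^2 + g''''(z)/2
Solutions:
 g(z) = C1 + C2*z + C3*z^2 + C4*z^3 - z^6/90 + 2*z^5/15


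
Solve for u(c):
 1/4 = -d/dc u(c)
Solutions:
 u(c) = C1 - c/4


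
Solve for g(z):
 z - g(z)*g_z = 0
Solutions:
 g(z) = -sqrt(C1 + z^2)
 g(z) = sqrt(C1 + z^2)


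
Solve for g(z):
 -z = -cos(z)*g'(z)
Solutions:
 g(z) = C1 + Integral(z/cos(z), z)


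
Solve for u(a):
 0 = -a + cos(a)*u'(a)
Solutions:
 u(a) = C1 + Integral(a/cos(a), a)


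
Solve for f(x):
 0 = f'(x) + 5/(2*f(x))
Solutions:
 f(x) = -sqrt(C1 - 5*x)
 f(x) = sqrt(C1 - 5*x)


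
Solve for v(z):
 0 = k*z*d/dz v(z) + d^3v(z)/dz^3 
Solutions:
 v(z) = C1 + Integral(C2*airyai(z*(-k)^(1/3)) + C3*airybi(z*(-k)^(1/3)), z)


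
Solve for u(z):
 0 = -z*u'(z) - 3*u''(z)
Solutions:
 u(z) = C1 + C2*erf(sqrt(6)*z/6)


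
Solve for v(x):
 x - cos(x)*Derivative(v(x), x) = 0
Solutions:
 v(x) = C1 + Integral(x/cos(x), x)


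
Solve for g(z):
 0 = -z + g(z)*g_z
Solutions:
 g(z) = -sqrt(C1 + z^2)
 g(z) = sqrt(C1 + z^2)


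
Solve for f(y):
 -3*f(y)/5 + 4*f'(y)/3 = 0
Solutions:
 f(y) = C1*exp(9*y/20)


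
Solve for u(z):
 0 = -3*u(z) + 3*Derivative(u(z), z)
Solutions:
 u(z) = C1*exp(z)


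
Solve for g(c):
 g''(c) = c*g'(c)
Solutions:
 g(c) = C1 + C2*erfi(sqrt(2)*c/2)


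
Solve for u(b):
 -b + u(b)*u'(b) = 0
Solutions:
 u(b) = -sqrt(C1 + b^2)
 u(b) = sqrt(C1 + b^2)


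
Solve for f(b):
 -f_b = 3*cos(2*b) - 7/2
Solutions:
 f(b) = C1 + 7*b/2 - 3*sin(b)*cos(b)


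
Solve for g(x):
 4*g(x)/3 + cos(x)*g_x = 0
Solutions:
 g(x) = C1*(sin(x) - 1)^(2/3)/(sin(x) + 1)^(2/3)


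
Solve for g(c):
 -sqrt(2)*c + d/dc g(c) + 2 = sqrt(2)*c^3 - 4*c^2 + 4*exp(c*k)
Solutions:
 g(c) = C1 + sqrt(2)*c^4/4 - 4*c^3/3 + sqrt(2)*c^2/2 - 2*c + 4*exp(c*k)/k


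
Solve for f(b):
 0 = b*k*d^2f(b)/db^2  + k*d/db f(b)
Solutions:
 f(b) = C1 + C2*log(b)


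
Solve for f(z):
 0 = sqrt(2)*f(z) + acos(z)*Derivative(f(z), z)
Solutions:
 f(z) = C1*exp(-sqrt(2)*Integral(1/acos(z), z))


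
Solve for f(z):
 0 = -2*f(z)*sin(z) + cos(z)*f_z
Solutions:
 f(z) = C1/cos(z)^2


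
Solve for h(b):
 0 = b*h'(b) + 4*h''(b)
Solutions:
 h(b) = C1 + C2*erf(sqrt(2)*b/4)


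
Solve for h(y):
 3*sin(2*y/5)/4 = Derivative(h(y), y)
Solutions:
 h(y) = C1 - 15*cos(2*y/5)/8


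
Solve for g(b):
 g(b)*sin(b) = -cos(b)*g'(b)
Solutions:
 g(b) = C1*cos(b)


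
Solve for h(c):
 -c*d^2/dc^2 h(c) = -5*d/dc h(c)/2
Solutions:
 h(c) = C1 + C2*c^(7/2)


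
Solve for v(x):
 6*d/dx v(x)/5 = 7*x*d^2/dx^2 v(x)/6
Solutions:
 v(x) = C1 + C2*x^(71/35)


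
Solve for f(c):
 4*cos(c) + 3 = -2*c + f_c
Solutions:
 f(c) = C1 + c^2 + 3*c + 4*sin(c)


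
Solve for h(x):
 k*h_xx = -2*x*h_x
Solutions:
 h(x) = C1 + C2*sqrt(k)*erf(x*sqrt(1/k))


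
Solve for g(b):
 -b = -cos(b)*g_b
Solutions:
 g(b) = C1 + Integral(b/cos(b), b)


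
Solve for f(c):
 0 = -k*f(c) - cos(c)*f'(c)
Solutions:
 f(c) = C1*exp(k*(log(sin(c) - 1) - log(sin(c) + 1))/2)


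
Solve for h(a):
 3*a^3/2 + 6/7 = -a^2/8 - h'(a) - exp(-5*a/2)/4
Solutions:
 h(a) = C1 - 3*a^4/8 - a^3/24 - 6*a/7 + exp(-5*a/2)/10


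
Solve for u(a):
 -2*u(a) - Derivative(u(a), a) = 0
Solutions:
 u(a) = C1*exp(-2*a)


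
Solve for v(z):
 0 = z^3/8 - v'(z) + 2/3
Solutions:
 v(z) = C1 + z^4/32 + 2*z/3


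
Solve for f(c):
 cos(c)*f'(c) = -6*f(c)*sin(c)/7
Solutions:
 f(c) = C1*cos(c)^(6/7)


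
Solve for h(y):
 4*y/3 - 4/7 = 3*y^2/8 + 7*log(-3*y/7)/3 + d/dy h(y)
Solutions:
 h(y) = C1 - y^3/8 + 2*y^2/3 - 7*y*log(-y)/3 + y*(-49*log(3) + 37 + 49*log(7))/21


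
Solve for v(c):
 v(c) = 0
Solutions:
 v(c) = 0


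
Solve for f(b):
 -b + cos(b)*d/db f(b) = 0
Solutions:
 f(b) = C1 + Integral(b/cos(b), b)


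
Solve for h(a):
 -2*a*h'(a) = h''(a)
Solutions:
 h(a) = C1 + C2*erf(a)


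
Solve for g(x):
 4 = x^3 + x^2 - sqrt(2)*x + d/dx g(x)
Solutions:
 g(x) = C1 - x^4/4 - x^3/3 + sqrt(2)*x^2/2 + 4*x


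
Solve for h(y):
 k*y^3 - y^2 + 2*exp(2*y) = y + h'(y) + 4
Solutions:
 h(y) = C1 + k*y^4/4 - y^3/3 - y^2/2 - 4*y + exp(2*y)


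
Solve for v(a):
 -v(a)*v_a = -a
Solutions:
 v(a) = -sqrt(C1 + a^2)
 v(a) = sqrt(C1 + a^2)


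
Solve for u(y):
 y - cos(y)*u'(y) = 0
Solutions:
 u(y) = C1 + Integral(y/cos(y), y)


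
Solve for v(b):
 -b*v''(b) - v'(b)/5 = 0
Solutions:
 v(b) = C1 + C2*b^(4/5)


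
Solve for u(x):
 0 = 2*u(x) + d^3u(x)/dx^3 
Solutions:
 u(x) = C3*exp(-2^(1/3)*x) + (C1*sin(2^(1/3)*sqrt(3)*x/2) + C2*cos(2^(1/3)*sqrt(3)*x/2))*exp(2^(1/3)*x/2)


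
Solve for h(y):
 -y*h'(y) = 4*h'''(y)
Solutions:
 h(y) = C1 + Integral(C2*airyai(-2^(1/3)*y/2) + C3*airybi(-2^(1/3)*y/2), y)


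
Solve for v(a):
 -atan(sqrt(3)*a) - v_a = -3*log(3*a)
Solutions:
 v(a) = C1 + 3*a*log(a) - a*atan(sqrt(3)*a) - 3*a + 3*a*log(3) + sqrt(3)*log(3*a^2 + 1)/6


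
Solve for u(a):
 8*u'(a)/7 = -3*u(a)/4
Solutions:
 u(a) = C1*exp(-21*a/32)


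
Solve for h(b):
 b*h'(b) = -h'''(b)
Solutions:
 h(b) = C1 + Integral(C2*airyai(-b) + C3*airybi(-b), b)


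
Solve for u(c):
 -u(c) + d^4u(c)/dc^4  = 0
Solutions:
 u(c) = C1*exp(-c) + C2*exp(c) + C3*sin(c) + C4*cos(c)


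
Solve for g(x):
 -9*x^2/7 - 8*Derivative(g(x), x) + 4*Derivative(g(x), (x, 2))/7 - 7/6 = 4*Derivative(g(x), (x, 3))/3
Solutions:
 g(x) = C1 - 3*x^3/56 - 9*x^2/784 - 773*x/8232 + (C2*sin(sqrt(1167)*x/14) + C3*cos(sqrt(1167)*x/14))*exp(3*x/14)


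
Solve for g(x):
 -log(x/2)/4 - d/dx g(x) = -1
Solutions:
 g(x) = C1 - x*log(x)/4 + x*log(2)/4 + 5*x/4


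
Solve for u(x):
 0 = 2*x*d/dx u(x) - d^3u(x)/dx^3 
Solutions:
 u(x) = C1 + Integral(C2*airyai(2^(1/3)*x) + C3*airybi(2^(1/3)*x), x)


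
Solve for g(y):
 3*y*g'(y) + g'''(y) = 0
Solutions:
 g(y) = C1 + Integral(C2*airyai(-3^(1/3)*y) + C3*airybi(-3^(1/3)*y), y)


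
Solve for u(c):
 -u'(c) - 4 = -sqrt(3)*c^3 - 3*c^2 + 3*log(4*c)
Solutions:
 u(c) = C1 + sqrt(3)*c^4/4 + c^3 - 3*c*log(c) - c*log(64) - c


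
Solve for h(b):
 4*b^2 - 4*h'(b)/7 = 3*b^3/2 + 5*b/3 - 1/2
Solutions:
 h(b) = C1 - 21*b^4/32 + 7*b^3/3 - 35*b^2/24 + 7*b/8


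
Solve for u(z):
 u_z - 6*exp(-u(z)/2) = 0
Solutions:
 u(z) = 2*log(C1 + 3*z)


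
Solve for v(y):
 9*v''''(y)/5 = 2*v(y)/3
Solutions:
 v(y) = C1*exp(-30^(1/4)*y/3) + C2*exp(30^(1/4)*y/3) + C3*sin(30^(1/4)*y/3) + C4*cos(30^(1/4)*y/3)


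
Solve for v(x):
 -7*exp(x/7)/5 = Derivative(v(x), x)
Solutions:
 v(x) = C1 - 49*exp(x/7)/5


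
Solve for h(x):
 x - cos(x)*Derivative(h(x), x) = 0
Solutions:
 h(x) = C1 + Integral(x/cos(x), x)


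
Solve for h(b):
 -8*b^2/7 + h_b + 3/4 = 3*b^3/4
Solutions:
 h(b) = C1 + 3*b^4/16 + 8*b^3/21 - 3*b/4


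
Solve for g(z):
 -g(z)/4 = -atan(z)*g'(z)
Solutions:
 g(z) = C1*exp(Integral(1/atan(z), z)/4)


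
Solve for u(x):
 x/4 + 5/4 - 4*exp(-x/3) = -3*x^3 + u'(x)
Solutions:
 u(x) = C1 + 3*x^4/4 + x^2/8 + 5*x/4 + 12*exp(-x/3)


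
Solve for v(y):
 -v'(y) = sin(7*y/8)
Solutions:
 v(y) = C1 + 8*cos(7*y/8)/7


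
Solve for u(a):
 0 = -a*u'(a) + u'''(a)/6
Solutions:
 u(a) = C1 + Integral(C2*airyai(6^(1/3)*a) + C3*airybi(6^(1/3)*a), a)


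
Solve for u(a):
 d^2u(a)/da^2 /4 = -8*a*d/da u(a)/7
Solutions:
 u(a) = C1 + C2*erf(4*sqrt(7)*a/7)


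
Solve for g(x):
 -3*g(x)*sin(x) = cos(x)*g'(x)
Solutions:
 g(x) = C1*cos(x)^3


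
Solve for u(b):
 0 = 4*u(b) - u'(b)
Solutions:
 u(b) = C1*exp(4*b)


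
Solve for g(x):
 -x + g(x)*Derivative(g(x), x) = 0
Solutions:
 g(x) = -sqrt(C1 + x^2)
 g(x) = sqrt(C1 + x^2)


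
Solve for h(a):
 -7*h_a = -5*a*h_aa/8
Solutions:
 h(a) = C1 + C2*a^(61/5)


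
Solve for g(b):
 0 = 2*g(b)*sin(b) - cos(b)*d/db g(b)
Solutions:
 g(b) = C1/cos(b)^2


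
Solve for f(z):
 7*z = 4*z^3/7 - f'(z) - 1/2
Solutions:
 f(z) = C1 + z^4/7 - 7*z^2/2 - z/2


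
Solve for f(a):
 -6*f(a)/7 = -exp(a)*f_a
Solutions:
 f(a) = C1*exp(-6*exp(-a)/7)


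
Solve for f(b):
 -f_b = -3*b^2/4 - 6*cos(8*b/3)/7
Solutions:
 f(b) = C1 + b^3/4 + 9*sin(8*b/3)/28


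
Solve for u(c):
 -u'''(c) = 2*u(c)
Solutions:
 u(c) = C3*exp(-2^(1/3)*c) + (C1*sin(2^(1/3)*sqrt(3)*c/2) + C2*cos(2^(1/3)*sqrt(3)*c/2))*exp(2^(1/3)*c/2)


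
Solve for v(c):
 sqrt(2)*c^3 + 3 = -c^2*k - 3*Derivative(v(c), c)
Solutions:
 v(c) = C1 - sqrt(2)*c^4/12 - c^3*k/9 - c


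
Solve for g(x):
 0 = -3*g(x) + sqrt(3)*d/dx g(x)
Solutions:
 g(x) = C1*exp(sqrt(3)*x)


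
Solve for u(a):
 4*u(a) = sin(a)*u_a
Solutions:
 u(a) = C1*(cos(a)^2 - 2*cos(a) + 1)/(cos(a)^2 + 2*cos(a) + 1)


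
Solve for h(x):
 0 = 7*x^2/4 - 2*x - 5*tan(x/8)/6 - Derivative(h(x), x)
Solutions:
 h(x) = C1 + 7*x^3/12 - x^2 + 20*log(cos(x/8))/3


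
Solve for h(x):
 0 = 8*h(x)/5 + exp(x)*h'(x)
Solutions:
 h(x) = C1*exp(8*exp(-x)/5)


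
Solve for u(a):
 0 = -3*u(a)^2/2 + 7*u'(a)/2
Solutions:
 u(a) = -7/(C1 + 3*a)


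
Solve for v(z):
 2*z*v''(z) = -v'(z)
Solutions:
 v(z) = C1 + C2*sqrt(z)


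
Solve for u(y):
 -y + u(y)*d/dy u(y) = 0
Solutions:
 u(y) = -sqrt(C1 + y^2)
 u(y) = sqrt(C1 + y^2)


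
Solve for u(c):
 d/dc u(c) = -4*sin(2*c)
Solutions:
 u(c) = C1 + 2*cos(2*c)


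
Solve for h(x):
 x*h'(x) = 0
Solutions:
 h(x) = C1


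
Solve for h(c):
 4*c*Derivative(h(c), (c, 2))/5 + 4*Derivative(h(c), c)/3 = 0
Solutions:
 h(c) = C1 + C2/c^(2/3)


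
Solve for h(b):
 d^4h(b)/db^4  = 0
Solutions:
 h(b) = C1 + C2*b + C3*b^2 + C4*b^3


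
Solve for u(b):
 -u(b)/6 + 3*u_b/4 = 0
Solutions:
 u(b) = C1*exp(2*b/9)


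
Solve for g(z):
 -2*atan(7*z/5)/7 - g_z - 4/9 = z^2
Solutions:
 g(z) = C1 - z^3/3 - 2*z*atan(7*z/5)/7 - 4*z/9 + 5*log(49*z^2 + 25)/49


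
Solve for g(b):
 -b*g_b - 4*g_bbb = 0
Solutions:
 g(b) = C1 + Integral(C2*airyai(-2^(1/3)*b/2) + C3*airybi(-2^(1/3)*b/2), b)


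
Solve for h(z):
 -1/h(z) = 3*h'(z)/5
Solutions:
 h(z) = -sqrt(C1 - 30*z)/3
 h(z) = sqrt(C1 - 30*z)/3


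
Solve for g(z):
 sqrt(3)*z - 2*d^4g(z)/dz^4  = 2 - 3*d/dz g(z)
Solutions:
 g(z) = C1 + C4*exp(2^(2/3)*3^(1/3)*z/2) - sqrt(3)*z^2/6 + 2*z/3 + (C2*sin(2^(2/3)*3^(5/6)*z/4) + C3*cos(2^(2/3)*3^(5/6)*z/4))*exp(-2^(2/3)*3^(1/3)*z/4)


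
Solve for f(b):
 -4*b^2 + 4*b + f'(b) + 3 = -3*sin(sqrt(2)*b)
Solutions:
 f(b) = C1 + 4*b^3/3 - 2*b^2 - 3*b + 3*sqrt(2)*cos(sqrt(2)*b)/2


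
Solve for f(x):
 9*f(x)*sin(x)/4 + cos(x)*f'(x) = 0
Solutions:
 f(x) = C1*cos(x)^(9/4)


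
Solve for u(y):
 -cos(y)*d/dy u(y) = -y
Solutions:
 u(y) = C1 + Integral(y/cos(y), y)


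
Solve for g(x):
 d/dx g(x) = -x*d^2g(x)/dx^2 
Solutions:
 g(x) = C1 + C2*log(x)


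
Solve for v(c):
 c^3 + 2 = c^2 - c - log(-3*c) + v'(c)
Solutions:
 v(c) = C1 + c^4/4 - c^3/3 + c^2/2 + c*log(-c) + c*(1 + log(3))


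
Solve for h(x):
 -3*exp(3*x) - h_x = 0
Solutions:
 h(x) = C1 - exp(3*x)


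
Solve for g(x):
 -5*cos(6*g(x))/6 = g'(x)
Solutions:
 g(x) = -asin((C1 + exp(10*x))/(C1 - exp(10*x)))/6 + pi/6
 g(x) = asin((C1 + exp(10*x))/(C1 - exp(10*x)))/6


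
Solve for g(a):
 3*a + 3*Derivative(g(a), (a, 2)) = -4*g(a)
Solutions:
 g(a) = C1*sin(2*sqrt(3)*a/3) + C2*cos(2*sqrt(3)*a/3) - 3*a/4


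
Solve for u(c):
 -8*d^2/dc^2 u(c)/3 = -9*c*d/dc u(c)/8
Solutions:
 u(c) = C1 + C2*erfi(3*sqrt(6)*c/16)


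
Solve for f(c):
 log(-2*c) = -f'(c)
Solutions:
 f(c) = C1 - c*log(-c) + c*(1 - log(2))


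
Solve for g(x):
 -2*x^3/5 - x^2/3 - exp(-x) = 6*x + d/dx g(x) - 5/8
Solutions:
 g(x) = C1 - x^4/10 - x^3/9 - 3*x^2 + 5*x/8 + exp(-x)


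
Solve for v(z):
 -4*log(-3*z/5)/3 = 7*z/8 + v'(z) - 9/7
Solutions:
 v(z) = C1 - 7*z^2/16 - 4*z*log(-z)/3 + z*(-28*log(3) + 28*log(5) + 55)/21


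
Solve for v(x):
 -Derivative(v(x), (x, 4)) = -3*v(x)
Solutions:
 v(x) = C1*exp(-3^(1/4)*x) + C2*exp(3^(1/4)*x) + C3*sin(3^(1/4)*x) + C4*cos(3^(1/4)*x)


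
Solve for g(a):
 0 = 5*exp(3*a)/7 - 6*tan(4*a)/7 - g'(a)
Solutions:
 g(a) = C1 + 5*exp(3*a)/21 + 3*log(cos(4*a))/14


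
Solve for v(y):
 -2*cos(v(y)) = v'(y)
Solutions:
 v(y) = pi - asin((C1 + exp(4*y))/(C1 - exp(4*y)))
 v(y) = asin((C1 + exp(4*y))/(C1 - exp(4*y)))


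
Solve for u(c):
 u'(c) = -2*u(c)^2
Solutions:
 u(c) = 1/(C1 + 2*c)


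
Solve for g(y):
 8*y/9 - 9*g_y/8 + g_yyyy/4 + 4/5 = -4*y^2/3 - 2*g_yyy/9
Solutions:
 g(y) = C1 + C2*exp(-y*(128*2^(2/3)/(243*sqrt(519153) + 175099)^(1/3) + 32 + 2^(1/3)*(243*sqrt(519153) + 175099)^(1/3))/108)*sin(2^(1/3)*sqrt(3)*y*(-(243*sqrt(519153) + 175099)^(1/3) + 128*2^(1/3)/(243*sqrt(519153) + 175099)^(1/3))/108) + C3*exp(-y*(128*2^(2/3)/(243*sqrt(519153) + 175099)^(1/3) + 32 + 2^(1/3)*(243*sqrt(519153) + 175099)^(1/3))/108)*cos(2^(1/3)*sqrt(3)*y*(-(243*sqrt(519153) + 175099)^(1/3) + 128*2^(1/3)/(243*sqrt(519153) + 175099)^(1/3))/108) + C4*exp(y*(-16 + 128*2^(2/3)/(243*sqrt(519153) + 175099)^(1/3) + 2^(1/3)*(243*sqrt(519153) + 175099)^(1/3))/54) + 32*y^3/81 + 32*y^2/81 + 12896*y/10935


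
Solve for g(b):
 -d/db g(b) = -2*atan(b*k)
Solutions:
 g(b) = C1 + 2*Piecewise((b*atan(b*k) - log(b^2*k^2 + 1)/(2*k), Ne(k, 0)), (0, True))


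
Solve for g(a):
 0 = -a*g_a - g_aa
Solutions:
 g(a) = C1 + C2*erf(sqrt(2)*a/2)


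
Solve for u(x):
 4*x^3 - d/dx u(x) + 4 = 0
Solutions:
 u(x) = C1 + x^4 + 4*x


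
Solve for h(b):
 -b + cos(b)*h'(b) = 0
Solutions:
 h(b) = C1 + Integral(b/cos(b), b)


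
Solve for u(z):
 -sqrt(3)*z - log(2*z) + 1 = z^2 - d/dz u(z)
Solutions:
 u(z) = C1 + z^3/3 + sqrt(3)*z^2/2 + z*log(z) - 2*z + z*log(2)


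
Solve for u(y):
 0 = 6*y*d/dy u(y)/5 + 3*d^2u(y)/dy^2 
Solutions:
 u(y) = C1 + C2*erf(sqrt(5)*y/5)


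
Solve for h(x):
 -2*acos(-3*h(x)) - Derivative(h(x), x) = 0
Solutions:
 Integral(1/acos(-3*_y), (_y, h(x))) = C1 - 2*x


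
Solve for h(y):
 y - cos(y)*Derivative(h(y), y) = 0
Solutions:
 h(y) = C1 + Integral(y/cos(y), y)


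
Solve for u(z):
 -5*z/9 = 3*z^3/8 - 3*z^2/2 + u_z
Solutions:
 u(z) = C1 - 3*z^4/32 + z^3/2 - 5*z^2/18


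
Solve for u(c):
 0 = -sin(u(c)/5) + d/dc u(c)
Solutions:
 -c + 5*log(cos(u(c)/5) - 1)/2 - 5*log(cos(u(c)/5) + 1)/2 = C1


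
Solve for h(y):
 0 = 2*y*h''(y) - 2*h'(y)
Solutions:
 h(y) = C1 + C2*y^2


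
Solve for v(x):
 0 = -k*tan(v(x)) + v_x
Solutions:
 v(x) = pi - asin(C1*exp(k*x))
 v(x) = asin(C1*exp(k*x))


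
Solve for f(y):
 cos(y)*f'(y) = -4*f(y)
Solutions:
 f(y) = C1*(sin(y)^2 - 2*sin(y) + 1)/(sin(y)^2 + 2*sin(y) + 1)


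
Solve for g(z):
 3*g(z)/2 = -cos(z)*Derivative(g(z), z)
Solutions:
 g(z) = C1*(sin(z) - 1)^(3/4)/(sin(z) + 1)^(3/4)


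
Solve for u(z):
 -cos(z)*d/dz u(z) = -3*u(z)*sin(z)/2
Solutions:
 u(z) = C1/cos(z)^(3/2)


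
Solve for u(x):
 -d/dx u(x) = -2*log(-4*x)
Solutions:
 u(x) = C1 + 2*x*log(-x) + 2*x*(-1 + 2*log(2))


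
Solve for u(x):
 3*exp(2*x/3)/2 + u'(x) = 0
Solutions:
 u(x) = C1 - 9*exp(2*x/3)/4


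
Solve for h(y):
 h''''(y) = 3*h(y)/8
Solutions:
 h(y) = C1*exp(-6^(1/4)*y/2) + C2*exp(6^(1/4)*y/2) + C3*sin(6^(1/4)*y/2) + C4*cos(6^(1/4)*y/2)


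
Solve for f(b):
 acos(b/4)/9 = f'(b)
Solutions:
 f(b) = C1 + b*acos(b/4)/9 - sqrt(16 - b^2)/9


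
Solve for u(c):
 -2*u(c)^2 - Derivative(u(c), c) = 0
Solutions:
 u(c) = 1/(C1 + 2*c)


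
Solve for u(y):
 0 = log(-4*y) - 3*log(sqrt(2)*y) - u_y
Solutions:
 u(y) = C1 - 2*y*log(y) + y*(log(2)/2 + 2 + I*pi)


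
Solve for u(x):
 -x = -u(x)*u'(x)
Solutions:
 u(x) = -sqrt(C1 + x^2)
 u(x) = sqrt(C1 + x^2)


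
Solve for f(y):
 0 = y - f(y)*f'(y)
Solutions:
 f(y) = -sqrt(C1 + y^2)
 f(y) = sqrt(C1 + y^2)


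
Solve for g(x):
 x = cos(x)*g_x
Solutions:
 g(x) = C1 + Integral(x/cos(x), x)


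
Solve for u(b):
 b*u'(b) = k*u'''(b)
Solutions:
 u(b) = C1 + Integral(C2*airyai(b*(1/k)^(1/3)) + C3*airybi(b*(1/k)^(1/3)), b)


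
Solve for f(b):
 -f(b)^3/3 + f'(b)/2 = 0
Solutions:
 f(b) = -sqrt(6)*sqrt(-1/(C1 + 2*b))/2
 f(b) = sqrt(6)*sqrt(-1/(C1 + 2*b))/2


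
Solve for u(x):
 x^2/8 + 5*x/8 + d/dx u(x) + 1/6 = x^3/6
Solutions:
 u(x) = C1 + x^4/24 - x^3/24 - 5*x^2/16 - x/6


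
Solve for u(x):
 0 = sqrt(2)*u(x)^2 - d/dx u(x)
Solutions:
 u(x) = -1/(C1 + sqrt(2)*x)


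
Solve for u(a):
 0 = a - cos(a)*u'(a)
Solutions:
 u(a) = C1 + Integral(a/cos(a), a)


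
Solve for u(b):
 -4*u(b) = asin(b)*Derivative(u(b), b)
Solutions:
 u(b) = C1*exp(-4*Integral(1/asin(b), b))


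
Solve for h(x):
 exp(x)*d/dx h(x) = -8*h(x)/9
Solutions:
 h(x) = C1*exp(8*exp(-x)/9)


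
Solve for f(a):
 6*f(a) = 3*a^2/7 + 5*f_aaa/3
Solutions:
 f(a) = C3*exp(18^(1/3)*5^(2/3)*a/5) + a^2/14 + (C1*sin(3*2^(1/3)*3^(1/6)*5^(2/3)*a/10) + C2*cos(3*2^(1/3)*3^(1/6)*5^(2/3)*a/10))*exp(-18^(1/3)*5^(2/3)*a/10)


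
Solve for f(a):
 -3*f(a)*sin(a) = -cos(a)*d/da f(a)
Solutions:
 f(a) = C1/cos(a)^3


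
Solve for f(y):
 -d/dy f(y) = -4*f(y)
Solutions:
 f(y) = C1*exp(4*y)


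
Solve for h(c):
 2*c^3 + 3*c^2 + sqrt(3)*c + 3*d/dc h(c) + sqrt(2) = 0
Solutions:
 h(c) = C1 - c^4/6 - c^3/3 - sqrt(3)*c^2/6 - sqrt(2)*c/3


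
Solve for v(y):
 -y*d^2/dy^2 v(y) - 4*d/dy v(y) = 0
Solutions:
 v(y) = C1 + C2/y^3


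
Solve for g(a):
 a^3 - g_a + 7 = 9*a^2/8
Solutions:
 g(a) = C1 + a^4/4 - 3*a^3/8 + 7*a


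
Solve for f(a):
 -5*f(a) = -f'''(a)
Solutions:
 f(a) = C3*exp(5^(1/3)*a) + (C1*sin(sqrt(3)*5^(1/3)*a/2) + C2*cos(sqrt(3)*5^(1/3)*a/2))*exp(-5^(1/3)*a/2)


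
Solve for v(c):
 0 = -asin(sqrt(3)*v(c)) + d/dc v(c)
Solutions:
 Integral(1/asin(sqrt(3)*_y), (_y, v(c))) = C1 + c


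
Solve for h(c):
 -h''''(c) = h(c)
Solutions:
 h(c) = (C1*sin(sqrt(2)*c/2) + C2*cos(sqrt(2)*c/2))*exp(-sqrt(2)*c/2) + (C3*sin(sqrt(2)*c/2) + C4*cos(sqrt(2)*c/2))*exp(sqrt(2)*c/2)


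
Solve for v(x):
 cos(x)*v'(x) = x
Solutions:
 v(x) = C1 + Integral(x/cos(x), x)


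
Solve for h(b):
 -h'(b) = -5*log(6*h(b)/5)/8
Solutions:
 8*Integral(1/(-log(_y) - log(6) + log(5)), (_y, h(b)))/5 = C1 - b


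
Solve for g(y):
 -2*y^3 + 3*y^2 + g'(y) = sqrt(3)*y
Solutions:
 g(y) = C1 + y^4/2 - y^3 + sqrt(3)*y^2/2


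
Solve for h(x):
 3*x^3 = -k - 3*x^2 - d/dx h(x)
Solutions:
 h(x) = C1 - k*x - 3*x^4/4 - x^3


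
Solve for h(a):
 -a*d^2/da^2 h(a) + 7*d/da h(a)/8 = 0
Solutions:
 h(a) = C1 + C2*a^(15/8)


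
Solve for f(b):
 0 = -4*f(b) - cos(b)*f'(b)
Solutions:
 f(b) = C1*(sin(b)^2 - 2*sin(b) + 1)/(sin(b)^2 + 2*sin(b) + 1)


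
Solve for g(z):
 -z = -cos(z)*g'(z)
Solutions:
 g(z) = C1 + Integral(z/cos(z), z)


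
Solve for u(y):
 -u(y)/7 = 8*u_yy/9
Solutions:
 u(y) = C1*sin(3*sqrt(14)*y/28) + C2*cos(3*sqrt(14)*y/28)


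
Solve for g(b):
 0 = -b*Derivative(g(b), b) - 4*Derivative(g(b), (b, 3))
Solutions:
 g(b) = C1 + Integral(C2*airyai(-2^(1/3)*b/2) + C3*airybi(-2^(1/3)*b/2), b)


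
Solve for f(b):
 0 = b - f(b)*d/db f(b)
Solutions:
 f(b) = -sqrt(C1 + b^2)
 f(b) = sqrt(C1 + b^2)


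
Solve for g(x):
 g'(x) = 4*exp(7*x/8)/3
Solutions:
 g(x) = C1 + 32*exp(7*x/8)/21


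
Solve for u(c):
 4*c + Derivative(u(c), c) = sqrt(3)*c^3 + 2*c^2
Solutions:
 u(c) = C1 + sqrt(3)*c^4/4 + 2*c^3/3 - 2*c^2


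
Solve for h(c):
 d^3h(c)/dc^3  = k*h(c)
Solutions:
 h(c) = C1*exp(c*k^(1/3)) + C2*exp(c*k^(1/3)*(-1 + sqrt(3)*I)/2) + C3*exp(-c*k^(1/3)*(1 + sqrt(3)*I)/2)


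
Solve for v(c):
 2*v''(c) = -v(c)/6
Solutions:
 v(c) = C1*sin(sqrt(3)*c/6) + C2*cos(sqrt(3)*c/6)


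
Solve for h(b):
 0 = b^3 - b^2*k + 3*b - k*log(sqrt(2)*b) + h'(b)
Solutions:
 h(b) = C1 - b^4/4 + b^3*k/3 - 3*b^2/2 + b*k*log(b) - b*k + b*k*log(2)/2


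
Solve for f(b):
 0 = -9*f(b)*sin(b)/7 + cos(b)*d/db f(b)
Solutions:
 f(b) = C1/cos(b)^(9/7)


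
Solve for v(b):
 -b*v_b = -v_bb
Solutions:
 v(b) = C1 + C2*erfi(sqrt(2)*b/2)


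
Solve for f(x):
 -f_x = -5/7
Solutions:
 f(x) = C1 + 5*x/7


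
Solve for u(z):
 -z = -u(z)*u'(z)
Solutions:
 u(z) = -sqrt(C1 + z^2)
 u(z) = sqrt(C1 + z^2)


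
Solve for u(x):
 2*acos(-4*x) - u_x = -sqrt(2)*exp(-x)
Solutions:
 u(x) = C1 + 2*x*acos(-4*x) + sqrt(1 - 16*x^2)/2 - sqrt(2)*exp(-x)


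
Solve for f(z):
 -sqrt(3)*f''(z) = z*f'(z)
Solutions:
 f(z) = C1 + C2*erf(sqrt(2)*3^(3/4)*z/6)


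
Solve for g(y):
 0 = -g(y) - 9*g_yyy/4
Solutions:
 g(y) = C3*exp(-2^(2/3)*3^(1/3)*y/3) + (C1*sin(2^(2/3)*3^(5/6)*y/6) + C2*cos(2^(2/3)*3^(5/6)*y/6))*exp(2^(2/3)*3^(1/3)*y/6)


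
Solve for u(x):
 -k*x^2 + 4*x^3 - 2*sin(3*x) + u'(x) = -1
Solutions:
 u(x) = C1 + k*x^3/3 - x^4 - x - 2*cos(3*x)/3


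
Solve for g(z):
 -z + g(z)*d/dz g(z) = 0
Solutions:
 g(z) = -sqrt(C1 + z^2)
 g(z) = sqrt(C1 + z^2)


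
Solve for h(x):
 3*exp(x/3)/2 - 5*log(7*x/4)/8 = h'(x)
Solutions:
 h(x) = C1 - 5*x*log(x)/8 + 5*x*(-log(7) + 1 + 2*log(2))/8 + 9*exp(x/3)/2


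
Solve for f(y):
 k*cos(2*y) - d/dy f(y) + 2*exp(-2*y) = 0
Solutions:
 f(y) = C1 + k*sin(2*y)/2 - exp(-2*y)


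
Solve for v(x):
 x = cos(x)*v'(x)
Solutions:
 v(x) = C1 + Integral(x/cos(x), x)


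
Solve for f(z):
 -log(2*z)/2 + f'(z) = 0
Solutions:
 f(z) = C1 + z*log(z)/2 - z/2 + z*log(2)/2


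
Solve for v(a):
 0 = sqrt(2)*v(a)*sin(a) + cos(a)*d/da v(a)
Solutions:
 v(a) = C1*cos(a)^(sqrt(2))


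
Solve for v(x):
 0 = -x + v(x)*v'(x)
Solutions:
 v(x) = -sqrt(C1 + x^2)
 v(x) = sqrt(C1 + x^2)


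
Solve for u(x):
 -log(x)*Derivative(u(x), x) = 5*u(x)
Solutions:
 u(x) = C1*exp(-5*li(x))


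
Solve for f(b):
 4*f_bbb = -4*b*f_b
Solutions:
 f(b) = C1 + Integral(C2*airyai(-b) + C3*airybi(-b), b)


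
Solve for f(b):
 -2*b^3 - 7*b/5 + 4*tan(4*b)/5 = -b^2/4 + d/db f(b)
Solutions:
 f(b) = C1 - b^4/2 + b^3/12 - 7*b^2/10 - log(cos(4*b))/5


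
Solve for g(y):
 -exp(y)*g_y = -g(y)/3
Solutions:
 g(y) = C1*exp(-exp(-y)/3)


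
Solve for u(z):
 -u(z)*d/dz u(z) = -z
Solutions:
 u(z) = -sqrt(C1 + z^2)
 u(z) = sqrt(C1 + z^2)


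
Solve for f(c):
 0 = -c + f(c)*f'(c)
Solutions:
 f(c) = -sqrt(C1 + c^2)
 f(c) = sqrt(C1 + c^2)


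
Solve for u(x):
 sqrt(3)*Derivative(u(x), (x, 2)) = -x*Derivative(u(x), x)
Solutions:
 u(x) = C1 + C2*erf(sqrt(2)*3^(3/4)*x/6)


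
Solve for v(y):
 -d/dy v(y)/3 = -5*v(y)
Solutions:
 v(y) = C1*exp(15*y)


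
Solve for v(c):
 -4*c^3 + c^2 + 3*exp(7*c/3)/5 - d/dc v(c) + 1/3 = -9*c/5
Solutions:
 v(c) = C1 - c^4 + c^3/3 + 9*c^2/10 + c/3 + 9*exp(7*c/3)/35


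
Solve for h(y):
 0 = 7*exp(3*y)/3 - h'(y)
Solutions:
 h(y) = C1 + 7*exp(3*y)/9


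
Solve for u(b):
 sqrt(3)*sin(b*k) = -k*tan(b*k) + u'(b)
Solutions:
 u(b) = C1 + k*Piecewise((-log(cos(b*k))/k, Ne(k, 0)), (0, True)) + sqrt(3)*Piecewise((-cos(b*k)/k, Ne(k, 0)), (0, True))


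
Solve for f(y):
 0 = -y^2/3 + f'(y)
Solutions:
 f(y) = C1 + y^3/9


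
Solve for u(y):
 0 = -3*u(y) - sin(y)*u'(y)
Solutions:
 u(y) = C1*(cos(y) + 1)^(3/2)/(cos(y) - 1)^(3/2)


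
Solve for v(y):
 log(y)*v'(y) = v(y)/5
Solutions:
 v(y) = C1*exp(li(y)/5)


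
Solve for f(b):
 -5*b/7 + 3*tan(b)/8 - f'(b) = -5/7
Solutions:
 f(b) = C1 - 5*b^2/14 + 5*b/7 - 3*log(cos(b))/8


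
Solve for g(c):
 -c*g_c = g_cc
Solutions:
 g(c) = C1 + C2*erf(sqrt(2)*c/2)


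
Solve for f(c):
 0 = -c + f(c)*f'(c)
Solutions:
 f(c) = -sqrt(C1 + c^2)
 f(c) = sqrt(C1 + c^2)


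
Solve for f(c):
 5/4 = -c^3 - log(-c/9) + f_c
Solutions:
 f(c) = C1 + c^4/4 + c*log(-c) + c*(1/4 - 2*log(3))


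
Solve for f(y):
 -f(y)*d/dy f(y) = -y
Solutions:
 f(y) = -sqrt(C1 + y^2)
 f(y) = sqrt(C1 + y^2)


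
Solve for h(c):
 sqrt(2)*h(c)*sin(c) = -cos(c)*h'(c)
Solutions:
 h(c) = C1*cos(c)^(sqrt(2))


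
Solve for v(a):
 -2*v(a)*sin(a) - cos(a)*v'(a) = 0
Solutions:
 v(a) = C1*cos(a)^2


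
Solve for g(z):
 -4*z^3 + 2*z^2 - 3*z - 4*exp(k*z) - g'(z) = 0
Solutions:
 g(z) = C1 - z^4 + 2*z^3/3 - 3*z^2/2 - 4*exp(k*z)/k


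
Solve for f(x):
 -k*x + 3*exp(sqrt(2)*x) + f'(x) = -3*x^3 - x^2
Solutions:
 f(x) = C1 + k*x^2/2 - 3*x^4/4 - x^3/3 - 3*sqrt(2)*exp(sqrt(2)*x)/2


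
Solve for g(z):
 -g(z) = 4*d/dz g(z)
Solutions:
 g(z) = C1*exp(-z/4)


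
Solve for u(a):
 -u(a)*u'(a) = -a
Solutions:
 u(a) = -sqrt(C1 + a^2)
 u(a) = sqrt(C1 + a^2)


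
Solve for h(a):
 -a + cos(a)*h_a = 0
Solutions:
 h(a) = C1 + Integral(a/cos(a), a)


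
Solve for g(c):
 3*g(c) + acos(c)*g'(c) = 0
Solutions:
 g(c) = C1*exp(-3*Integral(1/acos(c), c))


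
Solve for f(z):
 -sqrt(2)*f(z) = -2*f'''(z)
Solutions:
 f(z) = C3*exp(2^(5/6)*z/2) + (C1*sin(2^(5/6)*sqrt(3)*z/4) + C2*cos(2^(5/6)*sqrt(3)*z/4))*exp(-2^(5/6)*z/4)


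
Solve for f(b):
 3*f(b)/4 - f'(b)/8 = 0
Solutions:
 f(b) = C1*exp(6*b)


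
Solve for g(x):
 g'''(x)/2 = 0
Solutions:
 g(x) = C1 + C2*x + C3*x^2


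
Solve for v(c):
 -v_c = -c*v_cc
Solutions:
 v(c) = C1 + C2*c^2


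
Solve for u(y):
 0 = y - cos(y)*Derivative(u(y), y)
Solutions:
 u(y) = C1 + Integral(y/cos(y), y)


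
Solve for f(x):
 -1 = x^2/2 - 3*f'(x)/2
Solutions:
 f(x) = C1 + x^3/9 + 2*x/3


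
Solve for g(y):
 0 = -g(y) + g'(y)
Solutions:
 g(y) = C1*exp(y)


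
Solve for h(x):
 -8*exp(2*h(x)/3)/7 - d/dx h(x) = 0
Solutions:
 h(x) = 3*log(-sqrt(-1/(C1 - 8*x))) - 3*log(2) + 3*log(42)/2
 h(x) = 3*log(-1/(C1 - 8*x))/2 - 3*log(2) + 3*log(42)/2


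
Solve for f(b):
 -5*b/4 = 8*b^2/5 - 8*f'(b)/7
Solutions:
 f(b) = C1 + 7*b^3/15 + 35*b^2/64


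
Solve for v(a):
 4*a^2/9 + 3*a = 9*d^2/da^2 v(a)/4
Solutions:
 v(a) = C1 + C2*a + 4*a^4/243 + 2*a^3/9


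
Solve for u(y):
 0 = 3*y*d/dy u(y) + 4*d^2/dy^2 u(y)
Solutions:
 u(y) = C1 + C2*erf(sqrt(6)*y/4)


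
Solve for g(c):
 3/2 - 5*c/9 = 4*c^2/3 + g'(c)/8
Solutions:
 g(c) = C1 - 32*c^3/9 - 20*c^2/9 + 12*c


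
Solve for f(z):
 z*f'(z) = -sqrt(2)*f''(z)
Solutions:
 f(z) = C1 + C2*erf(2^(1/4)*z/2)


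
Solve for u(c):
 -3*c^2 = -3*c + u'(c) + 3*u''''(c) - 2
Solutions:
 u(c) = C1 + C4*exp(-3^(2/3)*c/3) - c^3 + 3*c^2/2 + 2*c + (C2*sin(3^(1/6)*c/2) + C3*cos(3^(1/6)*c/2))*exp(3^(2/3)*c/6)


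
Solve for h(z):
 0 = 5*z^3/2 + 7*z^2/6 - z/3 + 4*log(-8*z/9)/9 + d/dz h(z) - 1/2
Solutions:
 h(z) = C1 - 5*z^4/8 - 7*z^3/18 + z^2/6 - 4*z*log(-z)/9 + z*(-24*log(2) + 17 + 16*log(3))/18


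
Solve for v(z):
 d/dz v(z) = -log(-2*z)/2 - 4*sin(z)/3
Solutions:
 v(z) = C1 - z*log(-z)/2 - z*log(2)/2 + z/2 + 4*cos(z)/3


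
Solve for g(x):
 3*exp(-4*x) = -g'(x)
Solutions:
 g(x) = C1 + 3*exp(-4*x)/4


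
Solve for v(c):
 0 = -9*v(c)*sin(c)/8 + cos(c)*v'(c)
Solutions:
 v(c) = C1/cos(c)^(9/8)


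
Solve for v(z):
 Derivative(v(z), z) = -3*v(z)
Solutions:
 v(z) = C1*exp(-3*z)


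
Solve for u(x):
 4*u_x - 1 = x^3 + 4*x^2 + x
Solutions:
 u(x) = C1 + x^4/16 + x^3/3 + x^2/8 + x/4


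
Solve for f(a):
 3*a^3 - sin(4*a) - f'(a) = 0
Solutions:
 f(a) = C1 + 3*a^4/4 + cos(4*a)/4


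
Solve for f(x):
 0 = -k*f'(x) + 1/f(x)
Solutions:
 f(x) = -sqrt(C1 + 2*x/k)
 f(x) = sqrt(C1 + 2*x/k)


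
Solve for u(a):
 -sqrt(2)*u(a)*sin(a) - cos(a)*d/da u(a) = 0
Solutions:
 u(a) = C1*cos(a)^(sqrt(2))


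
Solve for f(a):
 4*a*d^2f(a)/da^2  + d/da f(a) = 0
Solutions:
 f(a) = C1 + C2*a^(3/4)


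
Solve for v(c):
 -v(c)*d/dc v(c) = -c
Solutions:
 v(c) = -sqrt(C1 + c^2)
 v(c) = sqrt(C1 + c^2)


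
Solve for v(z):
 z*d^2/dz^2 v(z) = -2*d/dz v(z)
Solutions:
 v(z) = C1 + C2/z


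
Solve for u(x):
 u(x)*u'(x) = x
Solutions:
 u(x) = -sqrt(C1 + x^2)
 u(x) = sqrt(C1 + x^2)


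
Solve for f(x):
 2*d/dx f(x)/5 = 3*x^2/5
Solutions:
 f(x) = C1 + x^3/2


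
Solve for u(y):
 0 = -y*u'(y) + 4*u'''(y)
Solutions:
 u(y) = C1 + Integral(C2*airyai(2^(1/3)*y/2) + C3*airybi(2^(1/3)*y/2), y)


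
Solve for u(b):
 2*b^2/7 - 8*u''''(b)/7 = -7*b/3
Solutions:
 u(b) = C1 + C2*b + C3*b^2 + C4*b^3 + b^6/1440 + 49*b^5/2880


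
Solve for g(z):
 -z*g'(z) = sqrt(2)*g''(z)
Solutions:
 g(z) = C1 + C2*erf(2^(1/4)*z/2)


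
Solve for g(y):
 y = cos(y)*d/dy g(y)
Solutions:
 g(y) = C1 + Integral(y/cos(y), y)


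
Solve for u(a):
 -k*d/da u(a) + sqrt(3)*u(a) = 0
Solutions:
 u(a) = C1*exp(sqrt(3)*a/k)


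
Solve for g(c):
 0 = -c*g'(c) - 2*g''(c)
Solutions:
 g(c) = C1 + C2*erf(c/2)


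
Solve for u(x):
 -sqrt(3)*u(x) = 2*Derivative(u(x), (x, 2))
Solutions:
 u(x) = C1*sin(sqrt(2)*3^(1/4)*x/2) + C2*cos(sqrt(2)*3^(1/4)*x/2)


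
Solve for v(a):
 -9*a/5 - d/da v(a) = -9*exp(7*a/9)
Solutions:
 v(a) = C1 - 9*a^2/10 + 81*exp(7*a/9)/7


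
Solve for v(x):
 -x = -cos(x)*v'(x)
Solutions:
 v(x) = C1 + Integral(x/cos(x), x)


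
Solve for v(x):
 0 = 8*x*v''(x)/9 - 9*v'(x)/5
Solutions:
 v(x) = C1 + C2*x^(121/40)


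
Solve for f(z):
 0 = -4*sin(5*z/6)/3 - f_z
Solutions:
 f(z) = C1 + 8*cos(5*z/6)/5


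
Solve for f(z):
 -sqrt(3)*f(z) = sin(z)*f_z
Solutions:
 f(z) = C1*(cos(z) + 1)^(sqrt(3)/2)/(cos(z) - 1)^(sqrt(3)/2)


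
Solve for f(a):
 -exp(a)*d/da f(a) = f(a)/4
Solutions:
 f(a) = C1*exp(exp(-a)/4)


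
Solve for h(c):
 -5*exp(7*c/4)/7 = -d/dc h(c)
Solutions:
 h(c) = C1 + 20*exp(7*c/4)/49


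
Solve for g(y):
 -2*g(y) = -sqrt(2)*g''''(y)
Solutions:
 g(y) = C1*exp(-2^(1/8)*y) + C2*exp(2^(1/8)*y) + C3*sin(2^(1/8)*y) + C4*cos(2^(1/8)*y)


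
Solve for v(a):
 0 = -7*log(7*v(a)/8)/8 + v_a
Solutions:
 8*Integral(1/(-log(_y) - log(7) + 3*log(2)), (_y, v(a)))/7 = C1 - a


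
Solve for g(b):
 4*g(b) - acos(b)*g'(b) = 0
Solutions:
 g(b) = C1*exp(4*Integral(1/acos(b), b))


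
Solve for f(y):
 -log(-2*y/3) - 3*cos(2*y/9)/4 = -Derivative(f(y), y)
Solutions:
 f(y) = C1 + y*log(-y) - y*log(3) - y + y*log(2) + 27*sin(2*y/9)/8


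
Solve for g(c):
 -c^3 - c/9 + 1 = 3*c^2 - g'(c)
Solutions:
 g(c) = C1 + c^4/4 + c^3 + c^2/18 - c


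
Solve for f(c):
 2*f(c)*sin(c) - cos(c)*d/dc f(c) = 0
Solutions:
 f(c) = C1/cos(c)^2


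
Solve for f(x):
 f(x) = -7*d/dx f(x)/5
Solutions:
 f(x) = C1*exp(-5*x/7)


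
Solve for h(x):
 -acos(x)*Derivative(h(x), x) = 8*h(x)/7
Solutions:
 h(x) = C1*exp(-8*Integral(1/acos(x), x)/7)


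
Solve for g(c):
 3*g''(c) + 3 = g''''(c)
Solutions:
 g(c) = C1 + C2*c + C3*exp(-sqrt(3)*c) + C4*exp(sqrt(3)*c) - c^2/2


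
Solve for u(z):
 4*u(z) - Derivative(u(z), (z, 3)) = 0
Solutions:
 u(z) = C3*exp(2^(2/3)*z) + (C1*sin(2^(2/3)*sqrt(3)*z/2) + C2*cos(2^(2/3)*sqrt(3)*z/2))*exp(-2^(2/3)*z/2)


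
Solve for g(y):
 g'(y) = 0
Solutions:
 g(y) = C1


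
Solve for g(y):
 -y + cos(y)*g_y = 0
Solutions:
 g(y) = C1 + Integral(y/cos(y), y)


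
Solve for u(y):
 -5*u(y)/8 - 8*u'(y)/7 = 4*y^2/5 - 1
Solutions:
 u(y) = C1*exp(-35*y/64) - 32*y^2/25 + 4096*y/875 - 213144/30625
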